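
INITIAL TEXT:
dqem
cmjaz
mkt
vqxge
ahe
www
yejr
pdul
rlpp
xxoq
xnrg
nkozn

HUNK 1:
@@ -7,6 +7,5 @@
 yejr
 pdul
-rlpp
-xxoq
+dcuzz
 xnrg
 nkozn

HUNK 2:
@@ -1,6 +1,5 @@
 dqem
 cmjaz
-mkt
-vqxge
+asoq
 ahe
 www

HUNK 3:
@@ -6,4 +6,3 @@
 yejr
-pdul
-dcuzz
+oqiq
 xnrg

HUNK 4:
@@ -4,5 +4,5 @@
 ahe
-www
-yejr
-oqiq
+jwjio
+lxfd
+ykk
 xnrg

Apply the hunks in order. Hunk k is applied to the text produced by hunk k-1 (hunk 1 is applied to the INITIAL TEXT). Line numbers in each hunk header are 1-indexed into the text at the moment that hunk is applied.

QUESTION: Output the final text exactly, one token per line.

Hunk 1: at line 7 remove [rlpp,xxoq] add [dcuzz] -> 11 lines: dqem cmjaz mkt vqxge ahe www yejr pdul dcuzz xnrg nkozn
Hunk 2: at line 1 remove [mkt,vqxge] add [asoq] -> 10 lines: dqem cmjaz asoq ahe www yejr pdul dcuzz xnrg nkozn
Hunk 3: at line 6 remove [pdul,dcuzz] add [oqiq] -> 9 lines: dqem cmjaz asoq ahe www yejr oqiq xnrg nkozn
Hunk 4: at line 4 remove [www,yejr,oqiq] add [jwjio,lxfd,ykk] -> 9 lines: dqem cmjaz asoq ahe jwjio lxfd ykk xnrg nkozn

Answer: dqem
cmjaz
asoq
ahe
jwjio
lxfd
ykk
xnrg
nkozn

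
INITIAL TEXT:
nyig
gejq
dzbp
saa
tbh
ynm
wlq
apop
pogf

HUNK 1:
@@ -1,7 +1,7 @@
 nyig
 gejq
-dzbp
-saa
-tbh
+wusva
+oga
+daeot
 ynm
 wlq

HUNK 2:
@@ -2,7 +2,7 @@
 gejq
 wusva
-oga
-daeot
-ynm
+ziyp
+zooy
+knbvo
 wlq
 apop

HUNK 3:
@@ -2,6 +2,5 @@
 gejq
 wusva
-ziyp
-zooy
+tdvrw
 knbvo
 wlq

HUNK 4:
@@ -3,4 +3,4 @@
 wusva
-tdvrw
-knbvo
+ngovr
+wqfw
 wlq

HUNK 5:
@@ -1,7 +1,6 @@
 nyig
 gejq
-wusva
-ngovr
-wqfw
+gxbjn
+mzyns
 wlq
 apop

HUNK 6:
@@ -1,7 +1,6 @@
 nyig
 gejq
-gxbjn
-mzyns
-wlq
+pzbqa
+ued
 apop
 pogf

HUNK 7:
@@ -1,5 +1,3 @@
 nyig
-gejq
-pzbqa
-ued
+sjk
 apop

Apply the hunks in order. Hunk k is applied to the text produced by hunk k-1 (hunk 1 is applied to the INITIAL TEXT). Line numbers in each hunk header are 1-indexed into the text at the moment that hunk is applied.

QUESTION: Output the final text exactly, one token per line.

Answer: nyig
sjk
apop
pogf

Derivation:
Hunk 1: at line 1 remove [dzbp,saa,tbh] add [wusva,oga,daeot] -> 9 lines: nyig gejq wusva oga daeot ynm wlq apop pogf
Hunk 2: at line 2 remove [oga,daeot,ynm] add [ziyp,zooy,knbvo] -> 9 lines: nyig gejq wusva ziyp zooy knbvo wlq apop pogf
Hunk 3: at line 2 remove [ziyp,zooy] add [tdvrw] -> 8 lines: nyig gejq wusva tdvrw knbvo wlq apop pogf
Hunk 4: at line 3 remove [tdvrw,knbvo] add [ngovr,wqfw] -> 8 lines: nyig gejq wusva ngovr wqfw wlq apop pogf
Hunk 5: at line 1 remove [wusva,ngovr,wqfw] add [gxbjn,mzyns] -> 7 lines: nyig gejq gxbjn mzyns wlq apop pogf
Hunk 6: at line 1 remove [gxbjn,mzyns,wlq] add [pzbqa,ued] -> 6 lines: nyig gejq pzbqa ued apop pogf
Hunk 7: at line 1 remove [gejq,pzbqa,ued] add [sjk] -> 4 lines: nyig sjk apop pogf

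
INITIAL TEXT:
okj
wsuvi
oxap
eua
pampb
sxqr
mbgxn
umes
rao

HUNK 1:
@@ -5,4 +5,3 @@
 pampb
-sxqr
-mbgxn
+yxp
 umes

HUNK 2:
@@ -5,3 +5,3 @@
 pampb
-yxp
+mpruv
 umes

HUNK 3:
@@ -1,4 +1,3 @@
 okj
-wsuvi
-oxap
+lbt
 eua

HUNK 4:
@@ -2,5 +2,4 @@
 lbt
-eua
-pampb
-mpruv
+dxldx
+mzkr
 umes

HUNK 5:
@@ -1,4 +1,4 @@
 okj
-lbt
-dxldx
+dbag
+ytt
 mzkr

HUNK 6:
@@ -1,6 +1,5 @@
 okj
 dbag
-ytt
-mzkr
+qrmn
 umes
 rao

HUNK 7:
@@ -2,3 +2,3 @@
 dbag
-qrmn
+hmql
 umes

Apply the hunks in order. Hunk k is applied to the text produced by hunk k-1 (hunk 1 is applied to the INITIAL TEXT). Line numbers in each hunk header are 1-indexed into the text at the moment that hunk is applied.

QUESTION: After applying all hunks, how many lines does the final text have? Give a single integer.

Answer: 5

Derivation:
Hunk 1: at line 5 remove [sxqr,mbgxn] add [yxp] -> 8 lines: okj wsuvi oxap eua pampb yxp umes rao
Hunk 2: at line 5 remove [yxp] add [mpruv] -> 8 lines: okj wsuvi oxap eua pampb mpruv umes rao
Hunk 3: at line 1 remove [wsuvi,oxap] add [lbt] -> 7 lines: okj lbt eua pampb mpruv umes rao
Hunk 4: at line 2 remove [eua,pampb,mpruv] add [dxldx,mzkr] -> 6 lines: okj lbt dxldx mzkr umes rao
Hunk 5: at line 1 remove [lbt,dxldx] add [dbag,ytt] -> 6 lines: okj dbag ytt mzkr umes rao
Hunk 6: at line 1 remove [ytt,mzkr] add [qrmn] -> 5 lines: okj dbag qrmn umes rao
Hunk 7: at line 2 remove [qrmn] add [hmql] -> 5 lines: okj dbag hmql umes rao
Final line count: 5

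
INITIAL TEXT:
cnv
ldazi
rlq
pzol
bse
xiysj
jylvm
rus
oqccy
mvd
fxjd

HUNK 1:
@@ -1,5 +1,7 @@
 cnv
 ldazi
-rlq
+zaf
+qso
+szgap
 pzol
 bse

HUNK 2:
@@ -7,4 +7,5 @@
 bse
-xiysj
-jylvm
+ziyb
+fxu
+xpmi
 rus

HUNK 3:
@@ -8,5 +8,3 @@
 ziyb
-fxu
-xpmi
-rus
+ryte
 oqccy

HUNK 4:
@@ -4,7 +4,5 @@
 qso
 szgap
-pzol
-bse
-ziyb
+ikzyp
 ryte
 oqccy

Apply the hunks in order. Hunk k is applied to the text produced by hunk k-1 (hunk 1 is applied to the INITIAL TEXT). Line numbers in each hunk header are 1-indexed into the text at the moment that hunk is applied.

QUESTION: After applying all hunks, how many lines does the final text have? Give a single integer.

Answer: 10

Derivation:
Hunk 1: at line 1 remove [rlq] add [zaf,qso,szgap] -> 13 lines: cnv ldazi zaf qso szgap pzol bse xiysj jylvm rus oqccy mvd fxjd
Hunk 2: at line 7 remove [xiysj,jylvm] add [ziyb,fxu,xpmi] -> 14 lines: cnv ldazi zaf qso szgap pzol bse ziyb fxu xpmi rus oqccy mvd fxjd
Hunk 3: at line 8 remove [fxu,xpmi,rus] add [ryte] -> 12 lines: cnv ldazi zaf qso szgap pzol bse ziyb ryte oqccy mvd fxjd
Hunk 4: at line 4 remove [pzol,bse,ziyb] add [ikzyp] -> 10 lines: cnv ldazi zaf qso szgap ikzyp ryte oqccy mvd fxjd
Final line count: 10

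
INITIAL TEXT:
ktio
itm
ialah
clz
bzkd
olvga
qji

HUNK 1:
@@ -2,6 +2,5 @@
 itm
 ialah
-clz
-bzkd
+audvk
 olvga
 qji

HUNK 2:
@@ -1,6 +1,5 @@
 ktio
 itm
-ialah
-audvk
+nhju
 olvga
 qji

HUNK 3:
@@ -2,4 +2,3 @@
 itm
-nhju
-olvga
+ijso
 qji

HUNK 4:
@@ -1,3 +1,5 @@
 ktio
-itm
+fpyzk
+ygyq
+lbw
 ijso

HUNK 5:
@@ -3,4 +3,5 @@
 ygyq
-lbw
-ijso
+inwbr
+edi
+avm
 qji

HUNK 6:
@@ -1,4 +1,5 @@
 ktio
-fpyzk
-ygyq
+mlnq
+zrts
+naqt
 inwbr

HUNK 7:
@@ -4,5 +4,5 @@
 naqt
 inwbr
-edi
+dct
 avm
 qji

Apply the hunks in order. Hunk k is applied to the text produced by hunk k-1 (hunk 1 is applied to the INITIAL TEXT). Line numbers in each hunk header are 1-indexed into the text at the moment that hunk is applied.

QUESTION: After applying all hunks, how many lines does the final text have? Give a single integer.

Answer: 8

Derivation:
Hunk 1: at line 2 remove [clz,bzkd] add [audvk] -> 6 lines: ktio itm ialah audvk olvga qji
Hunk 2: at line 1 remove [ialah,audvk] add [nhju] -> 5 lines: ktio itm nhju olvga qji
Hunk 3: at line 2 remove [nhju,olvga] add [ijso] -> 4 lines: ktio itm ijso qji
Hunk 4: at line 1 remove [itm] add [fpyzk,ygyq,lbw] -> 6 lines: ktio fpyzk ygyq lbw ijso qji
Hunk 5: at line 3 remove [lbw,ijso] add [inwbr,edi,avm] -> 7 lines: ktio fpyzk ygyq inwbr edi avm qji
Hunk 6: at line 1 remove [fpyzk,ygyq] add [mlnq,zrts,naqt] -> 8 lines: ktio mlnq zrts naqt inwbr edi avm qji
Hunk 7: at line 4 remove [edi] add [dct] -> 8 lines: ktio mlnq zrts naqt inwbr dct avm qji
Final line count: 8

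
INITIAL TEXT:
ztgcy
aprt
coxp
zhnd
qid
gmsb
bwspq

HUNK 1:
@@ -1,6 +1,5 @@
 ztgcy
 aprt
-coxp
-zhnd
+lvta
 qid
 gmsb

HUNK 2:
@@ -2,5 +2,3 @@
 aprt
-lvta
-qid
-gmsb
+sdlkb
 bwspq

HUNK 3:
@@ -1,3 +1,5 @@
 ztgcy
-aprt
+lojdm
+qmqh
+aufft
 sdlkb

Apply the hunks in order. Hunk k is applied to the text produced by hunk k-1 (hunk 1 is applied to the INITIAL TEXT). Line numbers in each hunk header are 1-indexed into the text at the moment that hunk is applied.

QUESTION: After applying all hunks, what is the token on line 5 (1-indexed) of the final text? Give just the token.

Answer: sdlkb

Derivation:
Hunk 1: at line 1 remove [coxp,zhnd] add [lvta] -> 6 lines: ztgcy aprt lvta qid gmsb bwspq
Hunk 2: at line 2 remove [lvta,qid,gmsb] add [sdlkb] -> 4 lines: ztgcy aprt sdlkb bwspq
Hunk 3: at line 1 remove [aprt] add [lojdm,qmqh,aufft] -> 6 lines: ztgcy lojdm qmqh aufft sdlkb bwspq
Final line 5: sdlkb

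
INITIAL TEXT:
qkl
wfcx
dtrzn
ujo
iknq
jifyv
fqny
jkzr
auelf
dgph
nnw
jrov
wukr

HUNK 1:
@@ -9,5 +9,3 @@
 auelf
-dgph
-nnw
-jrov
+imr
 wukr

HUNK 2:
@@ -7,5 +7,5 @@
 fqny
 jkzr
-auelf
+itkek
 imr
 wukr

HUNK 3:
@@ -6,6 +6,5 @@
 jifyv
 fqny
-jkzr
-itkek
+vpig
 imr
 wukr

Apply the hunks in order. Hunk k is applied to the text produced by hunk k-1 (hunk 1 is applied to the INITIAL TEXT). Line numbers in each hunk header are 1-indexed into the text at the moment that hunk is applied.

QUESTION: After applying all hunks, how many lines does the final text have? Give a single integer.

Answer: 10

Derivation:
Hunk 1: at line 9 remove [dgph,nnw,jrov] add [imr] -> 11 lines: qkl wfcx dtrzn ujo iknq jifyv fqny jkzr auelf imr wukr
Hunk 2: at line 7 remove [auelf] add [itkek] -> 11 lines: qkl wfcx dtrzn ujo iknq jifyv fqny jkzr itkek imr wukr
Hunk 3: at line 6 remove [jkzr,itkek] add [vpig] -> 10 lines: qkl wfcx dtrzn ujo iknq jifyv fqny vpig imr wukr
Final line count: 10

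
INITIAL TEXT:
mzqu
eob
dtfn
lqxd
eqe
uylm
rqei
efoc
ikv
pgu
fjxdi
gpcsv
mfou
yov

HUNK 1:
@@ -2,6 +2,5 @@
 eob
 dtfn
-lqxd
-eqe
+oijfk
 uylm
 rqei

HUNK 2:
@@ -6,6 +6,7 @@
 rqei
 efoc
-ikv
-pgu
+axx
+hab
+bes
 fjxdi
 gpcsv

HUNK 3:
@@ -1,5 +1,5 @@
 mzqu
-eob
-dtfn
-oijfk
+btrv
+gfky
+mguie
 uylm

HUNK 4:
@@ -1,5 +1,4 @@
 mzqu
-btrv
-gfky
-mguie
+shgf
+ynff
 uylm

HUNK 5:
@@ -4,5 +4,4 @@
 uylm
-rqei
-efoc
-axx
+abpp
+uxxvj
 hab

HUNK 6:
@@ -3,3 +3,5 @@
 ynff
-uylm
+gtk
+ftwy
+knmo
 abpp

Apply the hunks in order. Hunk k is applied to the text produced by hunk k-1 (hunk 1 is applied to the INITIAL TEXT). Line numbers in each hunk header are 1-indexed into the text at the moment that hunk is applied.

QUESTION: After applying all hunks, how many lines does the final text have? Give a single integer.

Answer: 14

Derivation:
Hunk 1: at line 2 remove [lqxd,eqe] add [oijfk] -> 13 lines: mzqu eob dtfn oijfk uylm rqei efoc ikv pgu fjxdi gpcsv mfou yov
Hunk 2: at line 6 remove [ikv,pgu] add [axx,hab,bes] -> 14 lines: mzqu eob dtfn oijfk uylm rqei efoc axx hab bes fjxdi gpcsv mfou yov
Hunk 3: at line 1 remove [eob,dtfn,oijfk] add [btrv,gfky,mguie] -> 14 lines: mzqu btrv gfky mguie uylm rqei efoc axx hab bes fjxdi gpcsv mfou yov
Hunk 4: at line 1 remove [btrv,gfky,mguie] add [shgf,ynff] -> 13 lines: mzqu shgf ynff uylm rqei efoc axx hab bes fjxdi gpcsv mfou yov
Hunk 5: at line 4 remove [rqei,efoc,axx] add [abpp,uxxvj] -> 12 lines: mzqu shgf ynff uylm abpp uxxvj hab bes fjxdi gpcsv mfou yov
Hunk 6: at line 3 remove [uylm] add [gtk,ftwy,knmo] -> 14 lines: mzqu shgf ynff gtk ftwy knmo abpp uxxvj hab bes fjxdi gpcsv mfou yov
Final line count: 14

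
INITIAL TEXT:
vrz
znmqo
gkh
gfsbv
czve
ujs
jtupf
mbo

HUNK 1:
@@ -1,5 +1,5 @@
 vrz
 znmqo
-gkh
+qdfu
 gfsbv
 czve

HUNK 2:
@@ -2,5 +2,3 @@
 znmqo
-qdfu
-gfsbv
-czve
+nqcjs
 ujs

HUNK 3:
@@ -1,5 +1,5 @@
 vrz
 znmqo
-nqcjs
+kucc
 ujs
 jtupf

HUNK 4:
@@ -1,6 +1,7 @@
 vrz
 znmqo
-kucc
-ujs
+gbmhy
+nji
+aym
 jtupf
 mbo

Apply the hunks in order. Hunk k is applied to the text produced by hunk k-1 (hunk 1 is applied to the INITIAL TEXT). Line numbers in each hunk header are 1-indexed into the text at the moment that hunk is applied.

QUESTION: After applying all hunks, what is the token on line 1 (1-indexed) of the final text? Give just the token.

Answer: vrz

Derivation:
Hunk 1: at line 1 remove [gkh] add [qdfu] -> 8 lines: vrz znmqo qdfu gfsbv czve ujs jtupf mbo
Hunk 2: at line 2 remove [qdfu,gfsbv,czve] add [nqcjs] -> 6 lines: vrz znmqo nqcjs ujs jtupf mbo
Hunk 3: at line 1 remove [nqcjs] add [kucc] -> 6 lines: vrz znmqo kucc ujs jtupf mbo
Hunk 4: at line 1 remove [kucc,ujs] add [gbmhy,nji,aym] -> 7 lines: vrz znmqo gbmhy nji aym jtupf mbo
Final line 1: vrz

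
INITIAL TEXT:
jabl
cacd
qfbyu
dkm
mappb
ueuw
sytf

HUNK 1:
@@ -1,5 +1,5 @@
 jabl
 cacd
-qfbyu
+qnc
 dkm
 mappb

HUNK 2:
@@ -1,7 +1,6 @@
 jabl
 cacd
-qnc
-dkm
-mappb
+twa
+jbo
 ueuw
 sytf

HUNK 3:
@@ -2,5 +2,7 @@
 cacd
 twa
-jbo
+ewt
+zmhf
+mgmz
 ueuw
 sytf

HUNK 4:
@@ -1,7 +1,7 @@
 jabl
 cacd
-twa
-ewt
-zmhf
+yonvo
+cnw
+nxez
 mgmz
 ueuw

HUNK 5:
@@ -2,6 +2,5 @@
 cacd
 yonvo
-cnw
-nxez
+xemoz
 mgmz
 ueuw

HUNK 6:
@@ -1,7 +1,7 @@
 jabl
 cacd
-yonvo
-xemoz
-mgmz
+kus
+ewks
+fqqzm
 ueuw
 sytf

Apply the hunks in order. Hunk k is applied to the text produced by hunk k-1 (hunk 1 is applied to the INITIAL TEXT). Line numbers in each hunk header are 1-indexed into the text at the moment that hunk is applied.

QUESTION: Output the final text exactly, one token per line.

Answer: jabl
cacd
kus
ewks
fqqzm
ueuw
sytf

Derivation:
Hunk 1: at line 1 remove [qfbyu] add [qnc] -> 7 lines: jabl cacd qnc dkm mappb ueuw sytf
Hunk 2: at line 1 remove [qnc,dkm,mappb] add [twa,jbo] -> 6 lines: jabl cacd twa jbo ueuw sytf
Hunk 3: at line 2 remove [jbo] add [ewt,zmhf,mgmz] -> 8 lines: jabl cacd twa ewt zmhf mgmz ueuw sytf
Hunk 4: at line 1 remove [twa,ewt,zmhf] add [yonvo,cnw,nxez] -> 8 lines: jabl cacd yonvo cnw nxez mgmz ueuw sytf
Hunk 5: at line 2 remove [cnw,nxez] add [xemoz] -> 7 lines: jabl cacd yonvo xemoz mgmz ueuw sytf
Hunk 6: at line 1 remove [yonvo,xemoz,mgmz] add [kus,ewks,fqqzm] -> 7 lines: jabl cacd kus ewks fqqzm ueuw sytf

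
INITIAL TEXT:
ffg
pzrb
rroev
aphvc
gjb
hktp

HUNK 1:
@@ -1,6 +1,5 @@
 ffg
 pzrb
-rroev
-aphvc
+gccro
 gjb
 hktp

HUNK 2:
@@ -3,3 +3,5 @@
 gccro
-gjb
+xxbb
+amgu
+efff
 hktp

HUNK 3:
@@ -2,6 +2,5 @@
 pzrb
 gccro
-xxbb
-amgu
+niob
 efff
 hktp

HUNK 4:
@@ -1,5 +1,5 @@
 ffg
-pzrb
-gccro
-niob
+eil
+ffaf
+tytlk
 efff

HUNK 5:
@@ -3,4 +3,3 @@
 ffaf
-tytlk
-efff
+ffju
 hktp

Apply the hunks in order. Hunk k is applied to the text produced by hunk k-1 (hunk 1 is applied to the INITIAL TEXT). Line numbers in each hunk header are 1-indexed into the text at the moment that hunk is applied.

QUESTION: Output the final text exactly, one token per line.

Answer: ffg
eil
ffaf
ffju
hktp

Derivation:
Hunk 1: at line 1 remove [rroev,aphvc] add [gccro] -> 5 lines: ffg pzrb gccro gjb hktp
Hunk 2: at line 3 remove [gjb] add [xxbb,amgu,efff] -> 7 lines: ffg pzrb gccro xxbb amgu efff hktp
Hunk 3: at line 2 remove [xxbb,amgu] add [niob] -> 6 lines: ffg pzrb gccro niob efff hktp
Hunk 4: at line 1 remove [pzrb,gccro,niob] add [eil,ffaf,tytlk] -> 6 lines: ffg eil ffaf tytlk efff hktp
Hunk 5: at line 3 remove [tytlk,efff] add [ffju] -> 5 lines: ffg eil ffaf ffju hktp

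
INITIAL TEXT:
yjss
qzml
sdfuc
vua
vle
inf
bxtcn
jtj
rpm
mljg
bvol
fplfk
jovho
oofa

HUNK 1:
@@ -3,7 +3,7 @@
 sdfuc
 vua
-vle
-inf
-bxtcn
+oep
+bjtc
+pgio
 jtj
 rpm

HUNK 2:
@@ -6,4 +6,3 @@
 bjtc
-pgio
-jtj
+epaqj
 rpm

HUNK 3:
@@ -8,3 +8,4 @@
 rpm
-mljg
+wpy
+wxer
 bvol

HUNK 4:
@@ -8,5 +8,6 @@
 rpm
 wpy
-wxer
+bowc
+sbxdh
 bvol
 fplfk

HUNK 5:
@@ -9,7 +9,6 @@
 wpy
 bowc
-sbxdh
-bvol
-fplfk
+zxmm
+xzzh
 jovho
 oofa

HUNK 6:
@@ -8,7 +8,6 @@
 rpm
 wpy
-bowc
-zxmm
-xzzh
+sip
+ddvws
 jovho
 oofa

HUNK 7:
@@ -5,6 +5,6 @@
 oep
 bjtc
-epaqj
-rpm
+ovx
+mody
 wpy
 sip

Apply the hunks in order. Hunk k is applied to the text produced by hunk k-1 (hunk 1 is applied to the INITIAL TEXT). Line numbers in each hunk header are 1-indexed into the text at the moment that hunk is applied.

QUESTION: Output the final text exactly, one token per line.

Answer: yjss
qzml
sdfuc
vua
oep
bjtc
ovx
mody
wpy
sip
ddvws
jovho
oofa

Derivation:
Hunk 1: at line 3 remove [vle,inf,bxtcn] add [oep,bjtc,pgio] -> 14 lines: yjss qzml sdfuc vua oep bjtc pgio jtj rpm mljg bvol fplfk jovho oofa
Hunk 2: at line 6 remove [pgio,jtj] add [epaqj] -> 13 lines: yjss qzml sdfuc vua oep bjtc epaqj rpm mljg bvol fplfk jovho oofa
Hunk 3: at line 8 remove [mljg] add [wpy,wxer] -> 14 lines: yjss qzml sdfuc vua oep bjtc epaqj rpm wpy wxer bvol fplfk jovho oofa
Hunk 4: at line 8 remove [wxer] add [bowc,sbxdh] -> 15 lines: yjss qzml sdfuc vua oep bjtc epaqj rpm wpy bowc sbxdh bvol fplfk jovho oofa
Hunk 5: at line 9 remove [sbxdh,bvol,fplfk] add [zxmm,xzzh] -> 14 lines: yjss qzml sdfuc vua oep bjtc epaqj rpm wpy bowc zxmm xzzh jovho oofa
Hunk 6: at line 8 remove [bowc,zxmm,xzzh] add [sip,ddvws] -> 13 lines: yjss qzml sdfuc vua oep bjtc epaqj rpm wpy sip ddvws jovho oofa
Hunk 7: at line 5 remove [epaqj,rpm] add [ovx,mody] -> 13 lines: yjss qzml sdfuc vua oep bjtc ovx mody wpy sip ddvws jovho oofa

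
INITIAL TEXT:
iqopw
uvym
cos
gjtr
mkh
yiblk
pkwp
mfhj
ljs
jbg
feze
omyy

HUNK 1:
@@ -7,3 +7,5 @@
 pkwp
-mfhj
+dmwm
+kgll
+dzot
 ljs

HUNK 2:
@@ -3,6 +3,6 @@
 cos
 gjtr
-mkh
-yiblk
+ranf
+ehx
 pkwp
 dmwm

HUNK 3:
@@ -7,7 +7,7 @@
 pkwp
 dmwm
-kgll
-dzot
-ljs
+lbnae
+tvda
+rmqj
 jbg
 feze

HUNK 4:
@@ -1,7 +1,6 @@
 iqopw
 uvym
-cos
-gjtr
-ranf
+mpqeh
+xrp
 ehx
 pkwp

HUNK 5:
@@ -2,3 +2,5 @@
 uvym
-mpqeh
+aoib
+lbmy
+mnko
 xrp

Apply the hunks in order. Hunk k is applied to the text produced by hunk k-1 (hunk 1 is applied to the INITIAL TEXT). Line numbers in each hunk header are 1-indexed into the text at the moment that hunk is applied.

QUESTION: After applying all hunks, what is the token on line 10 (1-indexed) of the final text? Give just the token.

Hunk 1: at line 7 remove [mfhj] add [dmwm,kgll,dzot] -> 14 lines: iqopw uvym cos gjtr mkh yiblk pkwp dmwm kgll dzot ljs jbg feze omyy
Hunk 2: at line 3 remove [mkh,yiblk] add [ranf,ehx] -> 14 lines: iqopw uvym cos gjtr ranf ehx pkwp dmwm kgll dzot ljs jbg feze omyy
Hunk 3: at line 7 remove [kgll,dzot,ljs] add [lbnae,tvda,rmqj] -> 14 lines: iqopw uvym cos gjtr ranf ehx pkwp dmwm lbnae tvda rmqj jbg feze omyy
Hunk 4: at line 1 remove [cos,gjtr,ranf] add [mpqeh,xrp] -> 13 lines: iqopw uvym mpqeh xrp ehx pkwp dmwm lbnae tvda rmqj jbg feze omyy
Hunk 5: at line 2 remove [mpqeh] add [aoib,lbmy,mnko] -> 15 lines: iqopw uvym aoib lbmy mnko xrp ehx pkwp dmwm lbnae tvda rmqj jbg feze omyy
Final line 10: lbnae

Answer: lbnae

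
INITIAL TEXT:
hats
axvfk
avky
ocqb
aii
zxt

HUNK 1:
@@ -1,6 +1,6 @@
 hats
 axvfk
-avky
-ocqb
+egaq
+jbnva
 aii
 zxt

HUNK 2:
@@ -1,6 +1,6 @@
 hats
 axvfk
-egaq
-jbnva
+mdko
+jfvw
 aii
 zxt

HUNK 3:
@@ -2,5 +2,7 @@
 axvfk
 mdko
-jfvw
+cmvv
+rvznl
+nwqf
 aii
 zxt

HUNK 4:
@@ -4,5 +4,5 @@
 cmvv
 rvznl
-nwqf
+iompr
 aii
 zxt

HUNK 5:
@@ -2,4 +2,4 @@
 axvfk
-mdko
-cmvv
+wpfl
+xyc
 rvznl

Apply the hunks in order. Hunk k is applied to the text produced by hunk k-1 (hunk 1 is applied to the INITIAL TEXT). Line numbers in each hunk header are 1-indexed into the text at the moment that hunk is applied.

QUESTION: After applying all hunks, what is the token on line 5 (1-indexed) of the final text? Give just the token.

Answer: rvznl

Derivation:
Hunk 1: at line 1 remove [avky,ocqb] add [egaq,jbnva] -> 6 lines: hats axvfk egaq jbnva aii zxt
Hunk 2: at line 1 remove [egaq,jbnva] add [mdko,jfvw] -> 6 lines: hats axvfk mdko jfvw aii zxt
Hunk 3: at line 2 remove [jfvw] add [cmvv,rvznl,nwqf] -> 8 lines: hats axvfk mdko cmvv rvznl nwqf aii zxt
Hunk 4: at line 4 remove [nwqf] add [iompr] -> 8 lines: hats axvfk mdko cmvv rvznl iompr aii zxt
Hunk 5: at line 2 remove [mdko,cmvv] add [wpfl,xyc] -> 8 lines: hats axvfk wpfl xyc rvznl iompr aii zxt
Final line 5: rvznl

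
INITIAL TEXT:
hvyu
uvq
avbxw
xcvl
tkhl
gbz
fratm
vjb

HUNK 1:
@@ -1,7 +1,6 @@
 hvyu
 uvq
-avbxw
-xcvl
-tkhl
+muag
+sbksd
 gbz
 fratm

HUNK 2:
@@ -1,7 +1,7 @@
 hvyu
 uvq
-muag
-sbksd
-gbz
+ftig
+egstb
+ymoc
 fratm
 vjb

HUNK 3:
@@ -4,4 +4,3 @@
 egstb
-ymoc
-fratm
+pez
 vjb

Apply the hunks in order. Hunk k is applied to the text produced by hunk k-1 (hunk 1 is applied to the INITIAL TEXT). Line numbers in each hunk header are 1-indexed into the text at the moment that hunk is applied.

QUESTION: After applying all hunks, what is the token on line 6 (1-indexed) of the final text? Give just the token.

Answer: vjb

Derivation:
Hunk 1: at line 1 remove [avbxw,xcvl,tkhl] add [muag,sbksd] -> 7 lines: hvyu uvq muag sbksd gbz fratm vjb
Hunk 2: at line 1 remove [muag,sbksd,gbz] add [ftig,egstb,ymoc] -> 7 lines: hvyu uvq ftig egstb ymoc fratm vjb
Hunk 3: at line 4 remove [ymoc,fratm] add [pez] -> 6 lines: hvyu uvq ftig egstb pez vjb
Final line 6: vjb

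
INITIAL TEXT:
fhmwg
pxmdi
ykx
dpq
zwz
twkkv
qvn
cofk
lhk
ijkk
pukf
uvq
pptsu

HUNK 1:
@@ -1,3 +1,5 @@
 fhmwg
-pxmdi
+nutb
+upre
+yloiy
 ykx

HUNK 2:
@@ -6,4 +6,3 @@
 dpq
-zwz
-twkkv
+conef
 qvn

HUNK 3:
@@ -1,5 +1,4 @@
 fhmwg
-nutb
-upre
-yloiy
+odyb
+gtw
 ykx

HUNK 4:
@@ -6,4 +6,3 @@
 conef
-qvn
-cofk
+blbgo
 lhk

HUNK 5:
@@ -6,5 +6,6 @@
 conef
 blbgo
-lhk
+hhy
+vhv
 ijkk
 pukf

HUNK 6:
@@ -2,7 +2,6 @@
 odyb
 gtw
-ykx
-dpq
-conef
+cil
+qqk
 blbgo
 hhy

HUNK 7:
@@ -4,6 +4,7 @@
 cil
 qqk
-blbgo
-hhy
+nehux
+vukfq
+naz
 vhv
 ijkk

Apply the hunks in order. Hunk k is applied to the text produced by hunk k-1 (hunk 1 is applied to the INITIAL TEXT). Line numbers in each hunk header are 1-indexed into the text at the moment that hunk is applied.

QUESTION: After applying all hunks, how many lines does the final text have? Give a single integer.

Hunk 1: at line 1 remove [pxmdi] add [nutb,upre,yloiy] -> 15 lines: fhmwg nutb upre yloiy ykx dpq zwz twkkv qvn cofk lhk ijkk pukf uvq pptsu
Hunk 2: at line 6 remove [zwz,twkkv] add [conef] -> 14 lines: fhmwg nutb upre yloiy ykx dpq conef qvn cofk lhk ijkk pukf uvq pptsu
Hunk 3: at line 1 remove [nutb,upre,yloiy] add [odyb,gtw] -> 13 lines: fhmwg odyb gtw ykx dpq conef qvn cofk lhk ijkk pukf uvq pptsu
Hunk 4: at line 6 remove [qvn,cofk] add [blbgo] -> 12 lines: fhmwg odyb gtw ykx dpq conef blbgo lhk ijkk pukf uvq pptsu
Hunk 5: at line 6 remove [lhk] add [hhy,vhv] -> 13 lines: fhmwg odyb gtw ykx dpq conef blbgo hhy vhv ijkk pukf uvq pptsu
Hunk 6: at line 2 remove [ykx,dpq,conef] add [cil,qqk] -> 12 lines: fhmwg odyb gtw cil qqk blbgo hhy vhv ijkk pukf uvq pptsu
Hunk 7: at line 4 remove [blbgo,hhy] add [nehux,vukfq,naz] -> 13 lines: fhmwg odyb gtw cil qqk nehux vukfq naz vhv ijkk pukf uvq pptsu
Final line count: 13

Answer: 13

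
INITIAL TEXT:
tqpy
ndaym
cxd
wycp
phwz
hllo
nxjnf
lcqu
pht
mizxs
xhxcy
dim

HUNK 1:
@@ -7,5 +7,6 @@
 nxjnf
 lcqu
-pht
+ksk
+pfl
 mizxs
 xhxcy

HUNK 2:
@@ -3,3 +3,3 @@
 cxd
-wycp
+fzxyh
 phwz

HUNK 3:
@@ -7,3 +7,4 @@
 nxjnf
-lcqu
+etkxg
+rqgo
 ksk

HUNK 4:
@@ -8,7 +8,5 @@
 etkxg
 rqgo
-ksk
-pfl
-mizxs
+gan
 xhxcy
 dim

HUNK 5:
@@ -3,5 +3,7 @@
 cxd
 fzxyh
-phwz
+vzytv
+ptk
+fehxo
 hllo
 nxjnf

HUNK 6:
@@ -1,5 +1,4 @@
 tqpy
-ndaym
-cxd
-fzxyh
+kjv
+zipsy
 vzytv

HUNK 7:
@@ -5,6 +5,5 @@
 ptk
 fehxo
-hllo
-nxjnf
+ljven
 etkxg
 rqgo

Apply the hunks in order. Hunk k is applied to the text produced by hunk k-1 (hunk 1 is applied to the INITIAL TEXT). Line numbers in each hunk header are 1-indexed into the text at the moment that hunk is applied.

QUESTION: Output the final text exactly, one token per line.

Answer: tqpy
kjv
zipsy
vzytv
ptk
fehxo
ljven
etkxg
rqgo
gan
xhxcy
dim

Derivation:
Hunk 1: at line 7 remove [pht] add [ksk,pfl] -> 13 lines: tqpy ndaym cxd wycp phwz hllo nxjnf lcqu ksk pfl mizxs xhxcy dim
Hunk 2: at line 3 remove [wycp] add [fzxyh] -> 13 lines: tqpy ndaym cxd fzxyh phwz hllo nxjnf lcqu ksk pfl mizxs xhxcy dim
Hunk 3: at line 7 remove [lcqu] add [etkxg,rqgo] -> 14 lines: tqpy ndaym cxd fzxyh phwz hllo nxjnf etkxg rqgo ksk pfl mizxs xhxcy dim
Hunk 4: at line 8 remove [ksk,pfl,mizxs] add [gan] -> 12 lines: tqpy ndaym cxd fzxyh phwz hllo nxjnf etkxg rqgo gan xhxcy dim
Hunk 5: at line 3 remove [phwz] add [vzytv,ptk,fehxo] -> 14 lines: tqpy ndaym cxd fzxyh vzytv ptk fehxo hllo nxjnf etkxg rqgo gan xhxcy dim
Hunk 6: at line 1 remove [ndaym,cxd,fzxyh] add [kjv,zipsy] -> 13 lines: tqpy kjv zipsy vzytv ptk fehxo hllo nxjnf etkxg rqgo gan xhxcy dim
Hunk 7: at line 5 remove [hllo,nxjnf] add [ljven] -> 12 lines: tqpy kjv zipsy vzytv ptk fehxo ljven etkxg rqgo gan xhxcy dim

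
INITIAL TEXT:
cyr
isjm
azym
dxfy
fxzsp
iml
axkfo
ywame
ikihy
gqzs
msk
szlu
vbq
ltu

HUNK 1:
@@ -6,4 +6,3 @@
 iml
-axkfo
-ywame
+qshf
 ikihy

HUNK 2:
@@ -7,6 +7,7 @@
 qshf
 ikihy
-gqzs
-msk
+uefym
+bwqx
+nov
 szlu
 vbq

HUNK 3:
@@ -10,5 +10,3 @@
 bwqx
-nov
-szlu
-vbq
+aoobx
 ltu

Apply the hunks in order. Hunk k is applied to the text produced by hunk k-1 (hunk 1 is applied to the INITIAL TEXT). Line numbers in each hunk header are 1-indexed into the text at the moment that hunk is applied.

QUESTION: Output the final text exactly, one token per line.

Answer: cyr
isjm
azym
dxfy
fxzsp
iml
qshf
ikihy
uefym
bwqx
aoobx
ltu

Derivation:
Hunk 1: at line 6 remove [axkfo,ywame] add [qshf] -> 13 lines: cyr isjm azym dxfy fxzsp iml qshf ikihy gqzs msk szlu vbq ltu
Hunk 2: at line 7 remove [gqzs,msk] add [uefym,bwqx,nov] -> 14 lines: cyr isjm azym dxfy fxzsp iml qshf ikihy uefym bwqx nov szlu vbq ltu
Hunk 3: at line 10 remove [nov,szlu,vbq] add [aoobx] -> 12 lines: cyr isjm azym dxfy fxzsp iml qshf ikihy uefym bwqx aoobx ltu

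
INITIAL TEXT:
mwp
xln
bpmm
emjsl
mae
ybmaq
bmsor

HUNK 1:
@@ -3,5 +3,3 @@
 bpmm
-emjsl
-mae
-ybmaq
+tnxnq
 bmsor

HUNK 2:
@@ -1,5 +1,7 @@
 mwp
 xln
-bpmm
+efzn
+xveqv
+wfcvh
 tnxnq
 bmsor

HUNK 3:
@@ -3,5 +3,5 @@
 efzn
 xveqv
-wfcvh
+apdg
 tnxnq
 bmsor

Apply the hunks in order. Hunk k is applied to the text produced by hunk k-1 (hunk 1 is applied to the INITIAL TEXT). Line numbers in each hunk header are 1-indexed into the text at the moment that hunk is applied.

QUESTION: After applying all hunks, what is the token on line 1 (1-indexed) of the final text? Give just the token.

Hunk 1: at line 3 remove [emjsl,mae,ybmaq] add [tnxnq] -> 5 lines: mwp xln bpmm tnxnq bmsor
Hunk 2: at line 1 remove [bpmm] add [efzn,xveqv,wfcvh] -> 7 lines: mwp xln efzn xveqv wfcvh tnxnq bmsor
Hunk 3: at line 3 remove [wfcvh] add [apdg] -> 7 lines: mwp xln efzn xveqv apdg tnxnq bmsor
Final line 1: mwp

Answer: mwp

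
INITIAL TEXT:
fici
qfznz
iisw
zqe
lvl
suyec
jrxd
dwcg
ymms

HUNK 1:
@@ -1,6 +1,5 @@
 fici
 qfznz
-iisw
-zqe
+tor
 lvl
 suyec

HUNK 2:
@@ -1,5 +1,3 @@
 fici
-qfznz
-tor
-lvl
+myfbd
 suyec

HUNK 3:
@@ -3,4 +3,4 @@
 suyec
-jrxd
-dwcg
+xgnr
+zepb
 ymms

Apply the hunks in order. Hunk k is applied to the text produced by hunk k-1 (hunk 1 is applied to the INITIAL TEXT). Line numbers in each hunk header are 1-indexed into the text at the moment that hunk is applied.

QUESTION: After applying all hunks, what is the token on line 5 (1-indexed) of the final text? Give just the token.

Answer: zepb

Derivation:
Hunk 1: at line 1 remove [iisw,zqe] add [tor] -> 8 lines: fici qfznz tor lvl suyec jrxd dwcg ymms
Hunk 2: at line 1 remove [qfznz,tor,lvl] add [myfbd] -> 6 lines: fici myfbd suyec jrxd dwcg ymms
Hunk 3: at line 3 remove [jrxd,dwcg] add [xgnr,zepb] -> 6 lines: fici myfbd suyec xgnr zepb ymms
Final line 5: zepb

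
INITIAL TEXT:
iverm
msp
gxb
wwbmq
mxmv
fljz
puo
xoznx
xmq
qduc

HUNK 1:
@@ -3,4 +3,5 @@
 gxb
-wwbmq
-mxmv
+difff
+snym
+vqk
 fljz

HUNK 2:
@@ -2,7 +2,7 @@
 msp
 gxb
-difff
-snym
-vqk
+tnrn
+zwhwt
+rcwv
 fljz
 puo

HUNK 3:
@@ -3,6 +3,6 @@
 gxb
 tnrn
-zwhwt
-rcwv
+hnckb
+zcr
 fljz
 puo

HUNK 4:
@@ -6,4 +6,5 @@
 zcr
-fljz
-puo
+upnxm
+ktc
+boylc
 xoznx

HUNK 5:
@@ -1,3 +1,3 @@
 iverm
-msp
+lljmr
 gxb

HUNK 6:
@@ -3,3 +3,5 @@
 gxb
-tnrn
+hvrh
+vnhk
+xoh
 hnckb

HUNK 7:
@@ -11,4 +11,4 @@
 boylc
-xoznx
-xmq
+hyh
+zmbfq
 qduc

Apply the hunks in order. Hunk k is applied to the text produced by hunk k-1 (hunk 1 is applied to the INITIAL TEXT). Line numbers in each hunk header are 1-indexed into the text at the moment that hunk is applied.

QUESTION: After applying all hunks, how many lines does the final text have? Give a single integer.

Hunk 1: at line 3 remove [wwbmq,mxmv] add [difff,snym,vqk] -> 11 lines: iverm msp gxb difff snym vqk fljz puo xoznx xmq qduc
Hunk 2: at line 2 remove [difff,snym,vqk] add [tnrn,zwhwt,rcwv] -> 11 lines: iverm msp gxb tnrn zwhwt rcwv fljz puo xoznx xmq qduc
Hunk 3: at line 3 remove [zwhwt,rcwv] add [hnckb,zcr] -> 11 lines: iverm msp gxb tnrn hnckb zcr fljz puo xoznx xmq qduc
Hunk 4: at line 6 remove [fljz,puo] add [upnxm,ktc,boylc] -> 12 lines: iverm msp gxb tnrn hnckb zcr upnxm ktc boylc xoznx xmq qduc
Hunk 5: at line 1 remove [msp] add [lljmr] -> 12 lines: iverm lljmr gxb tnrn hnckb zcr upnxm ktc boylc xoznx xmq qduc
Hunk 6: at line 3 remove [tnrn] add [hvrh,vnhk,xoh] -> 14 lines: iverm lljmr gxb hvrh vnhk xoh hnckb zcr upnxm ktc boylc xoznx xmq qduc
Hunk 7: at line 11 remove [xoznx,xmq] add [hyh,zmbfq] -> 14 lines: iverm lljmr gxb hvrh vnhk xoh hnckb zcr upnxm ktc boylc hyh zmbfq qduc
Final line count: 14

Answer: 14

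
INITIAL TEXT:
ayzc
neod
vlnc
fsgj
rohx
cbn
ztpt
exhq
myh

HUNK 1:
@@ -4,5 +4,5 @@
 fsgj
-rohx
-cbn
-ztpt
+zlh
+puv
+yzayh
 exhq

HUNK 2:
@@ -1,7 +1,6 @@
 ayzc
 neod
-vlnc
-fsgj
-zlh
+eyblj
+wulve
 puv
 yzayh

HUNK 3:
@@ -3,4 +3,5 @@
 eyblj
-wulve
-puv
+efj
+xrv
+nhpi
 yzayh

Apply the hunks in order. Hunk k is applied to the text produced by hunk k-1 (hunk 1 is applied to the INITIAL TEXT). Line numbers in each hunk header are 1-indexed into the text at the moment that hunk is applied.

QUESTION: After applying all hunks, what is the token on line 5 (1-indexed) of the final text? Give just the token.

Hunk 1: at line 4 remove [rohx,cbn,ztpt] add [zlh,puv,yzayh] -> 9 lines: ayzc neod vlnc fsgj zlh puv yzayh exhq myh
Hunk 2: at line 1 remove [vlnc,fsgj,zlh] add [eyblj,wulve] -> 8 lines: ayzc neod eyblj wulve puv yzayh exhq myh
Hunk 3: at line 3 remove [wulve,puv] add [efj,xrv,nhpi] -> 9 lines: ayzc neod eyblj efj xrv nhpi yzayh exhq myh
Final line 5: xrv

Answer: xrv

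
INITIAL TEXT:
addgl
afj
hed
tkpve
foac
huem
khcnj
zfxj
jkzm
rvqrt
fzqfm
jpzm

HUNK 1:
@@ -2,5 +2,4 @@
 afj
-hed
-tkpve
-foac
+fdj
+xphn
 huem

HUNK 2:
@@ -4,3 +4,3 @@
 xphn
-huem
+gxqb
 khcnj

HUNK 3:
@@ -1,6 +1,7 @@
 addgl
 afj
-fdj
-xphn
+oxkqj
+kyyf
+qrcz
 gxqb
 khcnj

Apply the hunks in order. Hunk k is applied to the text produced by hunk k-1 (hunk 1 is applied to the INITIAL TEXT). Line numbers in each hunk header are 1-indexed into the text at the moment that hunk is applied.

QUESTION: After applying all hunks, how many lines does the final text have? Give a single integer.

Hunk 1: at line 2 remove [hed,tkpve,foac] add [fdj,xphn] -> 11 lines: addgl afj fdj xphn huem khcnj zfxj jkzm rvqrt fzqfm jpzm
Hunk 2: at line 4 remove [huem] add [gxqb] -> 11 lines: addgl afj fdj xphn gxqb khcnj zfxj jkzm rvqrt fzqfm jpzm
Hunk 3: at line 1 remove [fdj,xphn] add [oxkqj,kyyf,qrcz] -> 12 lines: addgl afj oxkqj kyyf qrcz gxqb khcnj zfxj jkzm rvqrt fzqfm jpzm
Final line count: 12

Answer: 12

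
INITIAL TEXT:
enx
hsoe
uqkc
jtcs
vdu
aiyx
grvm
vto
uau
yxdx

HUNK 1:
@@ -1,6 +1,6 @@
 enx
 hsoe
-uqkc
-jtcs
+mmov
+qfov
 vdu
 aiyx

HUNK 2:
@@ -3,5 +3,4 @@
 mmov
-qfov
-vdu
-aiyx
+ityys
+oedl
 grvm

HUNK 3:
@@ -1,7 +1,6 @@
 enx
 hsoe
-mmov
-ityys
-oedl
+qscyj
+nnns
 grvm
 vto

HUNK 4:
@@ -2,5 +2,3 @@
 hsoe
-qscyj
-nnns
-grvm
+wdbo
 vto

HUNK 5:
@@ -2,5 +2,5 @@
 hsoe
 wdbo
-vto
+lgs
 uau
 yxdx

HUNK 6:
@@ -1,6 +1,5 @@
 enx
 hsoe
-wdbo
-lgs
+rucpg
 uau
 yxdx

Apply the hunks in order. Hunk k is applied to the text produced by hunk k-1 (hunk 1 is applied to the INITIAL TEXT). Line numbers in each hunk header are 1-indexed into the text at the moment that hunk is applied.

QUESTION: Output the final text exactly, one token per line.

Hunk 1: at line 1 remove [uqkc,jtcs] add [mmov,qfov] -> 10 lines: enx hsoe mmov qfov vdu aiyx grvm vto uau yxdx
Hunk 2: at line 3 remove [qfov,vdu,aiyx] add [ityys,oedl] -> 9 lines: enx hsoe mmov ityys oedl grvm vto uau yxdx
Hunk 3: at line 1 remove [mmov,ityys,oedl] add [qscyj,nnns] -> 8 lines: enx hsoe qscyj nnns grvm vto uau yxdx
Hunk 4: at line 2 remove [qscyj,nnns,grvm] add [wdbo] -> 6 lines: enx hsoe wdbo vto uau yxdx
Hunk 5: at line 2 remove [vto] add [lgs] -> 6 lines: enx hsoe wdbo lgs uau yxdx
Hunk 6: at line 1 remove [wdbo,lgs] add [rucpg] -> 5 lines: enx hsoe rucpg uau yxdx

Answer: enx
hsoe
rucpg
uau
yxdx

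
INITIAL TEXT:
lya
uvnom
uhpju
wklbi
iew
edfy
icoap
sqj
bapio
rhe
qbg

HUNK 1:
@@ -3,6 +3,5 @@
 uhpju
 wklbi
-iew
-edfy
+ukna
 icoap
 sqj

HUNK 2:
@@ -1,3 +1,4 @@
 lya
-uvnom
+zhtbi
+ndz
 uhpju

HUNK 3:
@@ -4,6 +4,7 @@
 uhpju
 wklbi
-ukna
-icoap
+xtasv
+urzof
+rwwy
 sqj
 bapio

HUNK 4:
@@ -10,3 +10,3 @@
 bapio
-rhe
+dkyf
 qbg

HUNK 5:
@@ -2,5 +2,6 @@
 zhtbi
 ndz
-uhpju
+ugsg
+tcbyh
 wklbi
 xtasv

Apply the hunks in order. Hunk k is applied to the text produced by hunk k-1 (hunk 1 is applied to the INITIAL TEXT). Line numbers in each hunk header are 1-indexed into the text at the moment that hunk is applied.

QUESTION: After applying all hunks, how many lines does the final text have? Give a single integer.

Answer: 13

Derivation:
Hunk 1: at line 3 remove [iew,edfy] add [ukna] -> 10 lines: lya uvnom uhpju wklbi ukna icoap sqj bapio rhe qbg
Hunk 2: at line 1 remove [uvnom] add [zhtbi,ndz] -> 11 lines: lya zhtbi ndz uhpju wklbi ukna icoap sqj bapio rhe qbg
Hunk 3: at line 4 remove [ukna,icoap] add [xtasv,urzof,rwwy] -> 12 lines: lya zhtbi ndz uhpju wklbi xtasv urzof rwwy sqj bapio rhe qbg
Hunk 4: at line 10 remove [rhe] add [dkyf] -> 12 lines: lya zhtbi ndz uhpju wklbi xtasv urzof rwwy sqj bapio dkyf qbg
Hunk 5: at line 2 remove [uhpju] add [ugsg,tcbyh] -> 13 lines: lya zhtbi ndz ugsg tcbyh wklbi xtasv urzof rwwy sqj bapio dkyf qbg
Final line count: 13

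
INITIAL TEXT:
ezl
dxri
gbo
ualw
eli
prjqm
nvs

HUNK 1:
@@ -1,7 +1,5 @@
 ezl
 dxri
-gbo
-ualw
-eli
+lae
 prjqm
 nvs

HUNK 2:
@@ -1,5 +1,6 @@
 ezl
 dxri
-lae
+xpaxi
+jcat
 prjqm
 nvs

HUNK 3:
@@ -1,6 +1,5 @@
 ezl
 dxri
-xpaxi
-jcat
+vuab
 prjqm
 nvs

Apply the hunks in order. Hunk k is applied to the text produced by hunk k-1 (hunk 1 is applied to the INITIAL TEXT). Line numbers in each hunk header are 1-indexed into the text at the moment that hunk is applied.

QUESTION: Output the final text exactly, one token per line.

Hunk 1: at line 1 remove [gbo,ualw,eli] add [lae] -> 5 lines: ezl dxri lae prjqm nvs
Hunk 2: at line 1 remove [lae] add [xpaxi,jcat] -> 6 lines: ezl dxri xpaxi jcat prjqm nvs
Hunk 3: at line 1 remove [xpaxi,jcat] add [vuab] -> 5 lines: ezl dxri vuab prjqm nvs

Answer: ezl
dxri
vuab
prjqm
nvs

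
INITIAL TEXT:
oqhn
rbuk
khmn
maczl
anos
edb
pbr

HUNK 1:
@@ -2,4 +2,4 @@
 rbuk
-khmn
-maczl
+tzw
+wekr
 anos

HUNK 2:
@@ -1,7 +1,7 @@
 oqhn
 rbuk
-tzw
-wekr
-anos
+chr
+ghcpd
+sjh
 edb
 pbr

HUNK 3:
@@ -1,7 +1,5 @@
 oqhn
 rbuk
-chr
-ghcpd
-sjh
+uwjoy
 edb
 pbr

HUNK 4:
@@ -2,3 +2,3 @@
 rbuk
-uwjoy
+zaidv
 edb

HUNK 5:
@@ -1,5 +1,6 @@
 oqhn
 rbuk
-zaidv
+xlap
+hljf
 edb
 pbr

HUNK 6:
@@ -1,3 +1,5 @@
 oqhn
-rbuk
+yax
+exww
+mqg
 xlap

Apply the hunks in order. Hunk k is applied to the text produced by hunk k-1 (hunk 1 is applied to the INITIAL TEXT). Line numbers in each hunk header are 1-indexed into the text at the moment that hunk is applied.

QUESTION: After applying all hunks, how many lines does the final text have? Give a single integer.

Hunk 1: at line 2 remove [khmn,maczl] add [tzw,wekr] -> 7 lines: oqhn rbuk tzw wekr anos edb pbr
Hunk 2: at line 1 remove [tzw,wekr,anos] add [chr,ghcpd,sjh] -> 7 lines: oqhn rbuk chr ghcpd sjh edb pbr
Hunk 3: at line 1 remove [chr,ghcpd,sjh] add [uwjoy] -> 5 lines: oqhn rbuk uwjoy edb pbr
Hunk 4: at line 2 remove [uwjoy] add [zaidv] -> 5 lines: oqhn rbuk zaidv edb pbr
Hunk 5: at line 1 remove [zaidv] add [xlap,hljf] -> 6 lines: oqhn rbuk xlap hljf edb pbr
Hunk 6: at line 1 remove [rbuk] add [yax,exww,mqg] -> 8 lines: oqhn yax exww mqg xlap hljf edb pbr
Final line count: 8

Answer: 8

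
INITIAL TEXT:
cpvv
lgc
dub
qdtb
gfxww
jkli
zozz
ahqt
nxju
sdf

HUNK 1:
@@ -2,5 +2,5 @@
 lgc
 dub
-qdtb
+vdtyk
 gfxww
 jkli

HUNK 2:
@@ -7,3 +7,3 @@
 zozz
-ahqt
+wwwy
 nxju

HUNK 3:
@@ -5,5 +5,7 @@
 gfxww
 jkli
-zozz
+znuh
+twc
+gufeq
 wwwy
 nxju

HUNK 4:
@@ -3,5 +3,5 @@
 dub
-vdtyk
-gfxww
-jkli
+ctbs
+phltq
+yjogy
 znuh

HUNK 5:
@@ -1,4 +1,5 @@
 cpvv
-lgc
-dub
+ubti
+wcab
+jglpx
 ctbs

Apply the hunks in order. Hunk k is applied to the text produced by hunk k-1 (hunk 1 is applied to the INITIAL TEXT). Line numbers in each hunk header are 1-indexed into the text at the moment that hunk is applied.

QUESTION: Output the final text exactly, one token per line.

Hunk 1: at line 2 remove [qdtb] add [vdtyk] -> 10 lines: cpvv lgc dub vdtyk gfxww jkli zozz ahqt nxju sdf
Hunk 2: at line 7 remove [ahqt] add [wwwy] -> 10 lines: cpvv lgc dub vdtyk gfxww jkli zozz wwwy nxju sdf
Hunk 3: at line 5 remove [zozz] add [znuh,twc,gufeq] -> 12 lines: cpvv lgc dub vdtyk gfxww jkli znuh twc gufeq wwwy nxju sdf
Hunk 4: at line 3 remove [vdtyk,gfxww,jkli] add [ctbs,phltq,yjogy] -> 12 lines: cpvv lgc dub ctbs phltq yjogy znuh twc gufeq wwwy nxju sdf
Hunk 5: at line 1 remove [lgc,dub] add [ubti,wcab,jglpx] -> 13 lines: cpvv ubti wcab jglpx ctbs phltq yjogy znuh twc gufeq wwwy nxju sdf

Answer: cpvv
ubti
wcab
jglpx
ctbs
phltq
yjogy
znuh
twc
gufeq
wwwy
nxju
sdf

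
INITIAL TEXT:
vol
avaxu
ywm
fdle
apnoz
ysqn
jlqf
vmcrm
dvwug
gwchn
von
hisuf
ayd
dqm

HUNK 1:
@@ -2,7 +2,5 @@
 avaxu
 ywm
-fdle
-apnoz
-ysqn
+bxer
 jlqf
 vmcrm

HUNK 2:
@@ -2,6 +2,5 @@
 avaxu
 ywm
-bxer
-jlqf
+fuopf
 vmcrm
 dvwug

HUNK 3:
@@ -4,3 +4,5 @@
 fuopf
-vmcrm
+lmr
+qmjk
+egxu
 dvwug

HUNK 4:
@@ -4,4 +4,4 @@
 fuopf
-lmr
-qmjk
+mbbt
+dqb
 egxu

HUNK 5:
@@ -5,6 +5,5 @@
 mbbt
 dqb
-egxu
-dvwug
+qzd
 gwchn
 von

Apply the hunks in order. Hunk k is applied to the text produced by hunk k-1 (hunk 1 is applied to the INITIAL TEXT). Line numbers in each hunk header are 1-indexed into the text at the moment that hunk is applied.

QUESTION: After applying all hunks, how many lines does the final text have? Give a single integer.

Answer: 12

Derivation:
Hunk 1: at line 2 remove [fdle,apnoz,ysqn] add [bxer] -> 12 lines: vol avaxu ywm bxer jlqf vmcrm dvwug gwchn von hisuf ayd dqm
Hunk 2: at line 2 remove [bxer,jlqf] add [fuopf] -> 11 lines: vol avaxu ywm fuopf vmcrm dvwug gwchn von hisuf ayd dqm
Hunk 3: at line 4 remove [vmcrm] add [lmr,qmjk,egxu] -> 13 lines: vol avaxu ywm fuopf lmr qmjk egxu dvwug gwchn von hisuf ayd dqm
Hunk 4: at line 4 remove [lmr,qmjk] add [mbbt,dqb] -> 13 lines: vol avaxu ywm fuopf mbbt dqb egxu dvwug gwchn von hisuf ayd dqm
Hunk 5: at line 5 remove [egxu,dvwug] add [qzd] -> 12 lines: vol avaxu ywm fuopf mbbt dqb qzd gwchn von hisuf ayd dqm
Final line count: 12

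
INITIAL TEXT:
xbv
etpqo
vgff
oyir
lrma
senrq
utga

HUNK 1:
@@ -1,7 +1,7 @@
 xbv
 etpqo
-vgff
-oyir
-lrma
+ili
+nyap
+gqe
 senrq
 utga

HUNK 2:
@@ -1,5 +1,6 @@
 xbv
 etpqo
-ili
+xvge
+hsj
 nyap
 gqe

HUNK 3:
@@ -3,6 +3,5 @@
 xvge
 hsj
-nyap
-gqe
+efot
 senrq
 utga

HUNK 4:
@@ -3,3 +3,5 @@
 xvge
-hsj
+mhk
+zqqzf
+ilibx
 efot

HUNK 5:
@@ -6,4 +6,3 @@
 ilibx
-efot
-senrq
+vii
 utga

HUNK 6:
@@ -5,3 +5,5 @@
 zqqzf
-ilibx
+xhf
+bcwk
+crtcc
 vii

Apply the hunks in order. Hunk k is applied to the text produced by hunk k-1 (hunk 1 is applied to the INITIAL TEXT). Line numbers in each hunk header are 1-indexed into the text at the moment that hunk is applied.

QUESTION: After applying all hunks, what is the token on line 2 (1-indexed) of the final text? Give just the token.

Answer: etpqo

Derivation:
Hunk 1: at line 1 remove [vgff,oyir,lrma] add [ili,nyap,gqe] -> 7 lines: xbv etpqo ili nyap gqe senrq utga
Hunk 2: at line 1 remove [ili] add [xvge,hsj] -> 8 lines: xbv etpqo xvge hsj nyap gqe senrq utga
Hunk 3: at line 3 remove [nyap,gqe] add [efot] -> 7 lines: xbv etpqo xvge hsj efot senrq utga
Hunk 4: at line 3 remove [hsj] add [mhk,zqqzf,ilibx] -> 9 lines: xbv etpqo xvge mhk zqqzf ilibx efot senrq utga
Hunk 5: at line 6 remove [efot,senrq] add [vii] -> 8 lines: xbv etpqo xvge mhk zqqzf ilibx vii utga
Hunk 6: at line 5 remove [ilibx] add [xhf,bcwk,crtcc] -> 10 lines: xbv etpqo xvge mhk zqqzf xhf bcwk crtcc vii utga
Final line 2: etpqo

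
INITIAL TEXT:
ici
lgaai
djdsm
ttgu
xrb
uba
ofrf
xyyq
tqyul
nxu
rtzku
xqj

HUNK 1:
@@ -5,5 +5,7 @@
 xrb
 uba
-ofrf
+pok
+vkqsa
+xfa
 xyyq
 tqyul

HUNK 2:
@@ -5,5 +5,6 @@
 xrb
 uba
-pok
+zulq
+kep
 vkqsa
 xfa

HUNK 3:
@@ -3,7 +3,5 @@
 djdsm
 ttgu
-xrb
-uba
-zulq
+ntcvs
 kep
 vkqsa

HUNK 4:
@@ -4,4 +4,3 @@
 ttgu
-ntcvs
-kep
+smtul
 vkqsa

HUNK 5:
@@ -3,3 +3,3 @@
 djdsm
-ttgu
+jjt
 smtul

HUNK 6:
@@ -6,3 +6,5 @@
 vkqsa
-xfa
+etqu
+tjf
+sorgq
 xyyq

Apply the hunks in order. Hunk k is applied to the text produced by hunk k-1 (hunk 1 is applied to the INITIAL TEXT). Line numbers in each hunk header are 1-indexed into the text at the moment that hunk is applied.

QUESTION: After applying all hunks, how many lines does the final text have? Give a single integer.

Hunk 1: at line 5 remove [ofrf] add [pok,vkqsa,xfa] -> 14 lines: ici lgaai djdsm ttgu xrb uba pok vkqsa xfa xyyq tqyul nxu rtzku xqj
Hunk 2: at line 5 remove [pok] add [zulq,kep] -> 15 lines: ici lgaai djdsm ttgu xrb uba zulq kep vkqsa xfa xyyq tqyul nxu rtzku xqj
Hunk 3: at line 3 remove [xrb,uba,zulq] add [ntcvs] -> 13 lines: ici lgaai djdsm ttgu ntcvs kep vkqsa xfa xyyq tqyul nxu rtzku xqj
Hunk 4: at line 4 remove [ntcvs,kep] add [smtul] -> 12 lines: ici lgaai djdsm ttgu smtul vkqsa xfa xyyq tqyul nxu rtzku xqj
Hunk 5: at line 3 remove [ttgu] add [jjt] -> 12 lines: ici lgaai djdsm jjt smtul vkqsa xfa xyyq tqyul nxu rtzku xqj
Hunk 6: at line 6 remove [xfa] add [etqu,tjf,sorgq] -> 14 lines: ici lgaai djdsm jjt smtul vkqsa etqu tjf sorgq xyyq tqyul nxu rtzku xqj
Final line count: 14

Answer: 14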